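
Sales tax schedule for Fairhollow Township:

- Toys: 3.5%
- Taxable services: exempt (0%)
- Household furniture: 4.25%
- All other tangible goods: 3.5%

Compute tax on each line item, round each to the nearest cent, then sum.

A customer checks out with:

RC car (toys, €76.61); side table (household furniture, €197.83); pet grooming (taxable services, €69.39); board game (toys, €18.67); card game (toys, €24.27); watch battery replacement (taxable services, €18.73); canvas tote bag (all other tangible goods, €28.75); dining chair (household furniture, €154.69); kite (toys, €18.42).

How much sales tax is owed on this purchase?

RC car €76.61: toys → 3.5% → €2.68
Side table €197.83: household furniture → 4.25% → €8.41
Pet grooming €69.39: taxable services → 0% → €0.00
Board game €18.67: toys → 3.5% → €0.65
Card game €24.27: toys → 3.5% → €0.85
Watch battery replacement €18.73: taxable services → 0% → €0.00
Canvas tote bag €28.75: all other tangible goods → 3.5% → €1.01
Dining chair €154.69: household furniture → 4.25% → €6.57
Kite €18.42: toys → 3.5% → €0.64
Total tax = €2.68 + €8.41 + €0.65 + €0.85 + €1.01 + €6.57 + €0.64 = €20.81

€20.81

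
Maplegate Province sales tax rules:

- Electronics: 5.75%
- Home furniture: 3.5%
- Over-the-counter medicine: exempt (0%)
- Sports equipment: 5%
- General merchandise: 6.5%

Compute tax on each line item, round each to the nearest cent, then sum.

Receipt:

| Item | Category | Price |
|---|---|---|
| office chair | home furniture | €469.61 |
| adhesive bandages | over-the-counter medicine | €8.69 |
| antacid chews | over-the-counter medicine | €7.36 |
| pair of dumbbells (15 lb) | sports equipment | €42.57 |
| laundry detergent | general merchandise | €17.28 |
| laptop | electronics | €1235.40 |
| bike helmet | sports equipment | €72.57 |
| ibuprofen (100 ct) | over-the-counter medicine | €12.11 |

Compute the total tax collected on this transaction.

Office chair €469.61: home furniture → 3.5% → €16.44
Adhesive bandages €8.69: over-the-counter medicine → 0% → €0.00
Antacid chews €7.36: over-the-counter medicine → 0% → €0.00
Pair of dumbbells (15 lb) €42.57: sports equipment → 5% → €2.13
Laundry detergent €17.28: general merchandise → 6.5% → €1.12
Laptop €1235.40: electronics → 5.75% → €71.04
Bike helmet €72.57: sports equipment → 5% → €3.63
Ibuprofen (100 ct) €12.11: over-the-counter medicine → 0% → €0.00
Total tax = €16.44 + €2.13 + €1.12 + €71.04 + €3.63 = €94.36

€94.36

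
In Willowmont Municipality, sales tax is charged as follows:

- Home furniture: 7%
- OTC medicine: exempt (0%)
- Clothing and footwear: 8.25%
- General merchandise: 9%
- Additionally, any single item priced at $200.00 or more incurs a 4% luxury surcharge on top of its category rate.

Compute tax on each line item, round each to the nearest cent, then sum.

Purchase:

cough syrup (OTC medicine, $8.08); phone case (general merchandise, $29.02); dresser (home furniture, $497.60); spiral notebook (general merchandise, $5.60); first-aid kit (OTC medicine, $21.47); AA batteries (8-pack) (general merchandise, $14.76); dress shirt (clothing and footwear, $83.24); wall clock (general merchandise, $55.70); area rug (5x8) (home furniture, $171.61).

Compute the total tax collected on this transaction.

Cough syrup $8.08: OTC medicine → 0% → $0.00
Phone case $29.02: general merchandise → 9% → $2.61
Dresser $497.60: home furniture → 7% + 4% surcharge = 11% → $54.74
Spiral notebook $5.60: general merchandise → 9% → $0.50
First-aid kit $21.47: OTC medicine → 0% → $0.00
AA batteries (8-pack) $14.76: general merchandise → 9% → $1.33
Dress shirt $83.24: clothing and footwear → 8.25% → $6.87
Wall clock $55.70: general merchandise → 9% → $5.01
Area rug (5x8) $171.61: home furniture → 7% → $12.01
Total tax = $2.61 + $54.74 + $0.50 + $1.33 + $6.87 + $5.01 + $12.01 = $83.07

$83.07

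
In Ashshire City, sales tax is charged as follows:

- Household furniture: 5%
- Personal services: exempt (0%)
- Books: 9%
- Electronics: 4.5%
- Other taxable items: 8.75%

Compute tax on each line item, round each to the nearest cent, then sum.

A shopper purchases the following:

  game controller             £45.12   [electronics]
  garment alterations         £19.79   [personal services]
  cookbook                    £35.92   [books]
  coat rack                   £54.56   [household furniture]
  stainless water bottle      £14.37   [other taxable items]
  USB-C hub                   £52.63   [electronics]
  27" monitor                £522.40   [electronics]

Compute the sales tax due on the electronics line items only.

Game controller £45.12: electronics → 4.5% → £2.03
USB-C hub £52.63: electronics → 4.5% → £2.37
27" monitor £522.40: electronics → 4.5% → £23.51
Tax on electronics = £2.03 + £2.37 + £23.51 = £27.91

£27.91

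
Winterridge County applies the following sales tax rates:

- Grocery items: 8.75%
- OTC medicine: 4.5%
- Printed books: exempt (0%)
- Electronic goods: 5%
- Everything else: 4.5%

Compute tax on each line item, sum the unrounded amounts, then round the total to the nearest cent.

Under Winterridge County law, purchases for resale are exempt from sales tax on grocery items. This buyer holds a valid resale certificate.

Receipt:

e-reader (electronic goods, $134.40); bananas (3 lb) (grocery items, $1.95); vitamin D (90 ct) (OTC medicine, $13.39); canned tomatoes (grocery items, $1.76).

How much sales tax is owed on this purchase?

$7.32

E-reader $134.40: electronic goods → 5% → $6.72
Bananas (3 lb) $1.95: grocery items, buyer-exempt → 0% → $0.00
Vitamin D (90 ct) $13.39: OTC medicine → 4.5% → $0.60255
Canned tomatoes $1.76: grocery items, buyer-exempt → 0% → $0.00
Unrounded tax sum = $7.32255 → $7.32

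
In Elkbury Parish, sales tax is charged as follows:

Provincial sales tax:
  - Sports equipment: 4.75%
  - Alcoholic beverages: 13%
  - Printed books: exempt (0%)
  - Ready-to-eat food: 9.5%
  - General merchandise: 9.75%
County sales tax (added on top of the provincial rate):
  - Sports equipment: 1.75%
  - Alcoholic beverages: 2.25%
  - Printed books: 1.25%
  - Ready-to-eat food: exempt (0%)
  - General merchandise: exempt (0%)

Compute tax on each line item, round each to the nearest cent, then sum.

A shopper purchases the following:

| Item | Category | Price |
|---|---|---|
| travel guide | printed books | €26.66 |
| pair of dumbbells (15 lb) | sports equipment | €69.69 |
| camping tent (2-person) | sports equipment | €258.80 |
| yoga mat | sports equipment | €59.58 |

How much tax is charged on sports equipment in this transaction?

€25.22

Pair of dumbbells (15 lb) €69.69: sports equipment → 4.75% + 1.75% county = 6.5% → €4.53
Camping tent (2-person) €258.80: sports equipment → 4.75% + 1.75% county = 6.5% → €16.82
Yoga mat €59.58: sports equipment → 4.75% + 1.75% county = 6.5% → €3.87
Tax on sports equipment = €4.53 + €16.82 + €3.87 = €25.22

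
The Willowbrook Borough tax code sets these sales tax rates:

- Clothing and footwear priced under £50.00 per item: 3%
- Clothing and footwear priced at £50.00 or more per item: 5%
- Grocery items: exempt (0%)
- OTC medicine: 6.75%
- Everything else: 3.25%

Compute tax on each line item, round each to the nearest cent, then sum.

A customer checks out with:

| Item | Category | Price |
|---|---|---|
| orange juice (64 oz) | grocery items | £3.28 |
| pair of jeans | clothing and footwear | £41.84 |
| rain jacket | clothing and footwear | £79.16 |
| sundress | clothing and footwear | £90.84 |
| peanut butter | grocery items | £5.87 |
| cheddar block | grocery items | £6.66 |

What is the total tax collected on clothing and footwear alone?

Pair of jeans £41.84: clothing and footwear, under £50.00 → 3% → £1.26
Rain jacket £79.16: clothing and footwear, £50.00 or more → 5% → £3.96
Sundress £90.84: clothing and footwear, £50.00 or more → 5% → £4.54
Tax on clothing and footwear = £1.26 + £3.96 + £4.54 = £9.76

£9.76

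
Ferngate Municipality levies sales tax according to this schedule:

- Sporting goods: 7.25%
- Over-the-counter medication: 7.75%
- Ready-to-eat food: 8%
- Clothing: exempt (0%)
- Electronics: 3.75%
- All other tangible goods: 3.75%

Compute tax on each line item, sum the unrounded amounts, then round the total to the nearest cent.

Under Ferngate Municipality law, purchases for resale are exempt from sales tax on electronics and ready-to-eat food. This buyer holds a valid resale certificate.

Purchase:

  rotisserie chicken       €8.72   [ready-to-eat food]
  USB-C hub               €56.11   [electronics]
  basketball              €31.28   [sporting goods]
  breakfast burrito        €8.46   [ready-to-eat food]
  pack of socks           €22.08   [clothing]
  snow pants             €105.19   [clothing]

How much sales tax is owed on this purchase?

€2.27

Rotisserie chicken €8.72: ready-to-eat food, buyer-exempt → 0% → €0.00
USB-C hub €56.11: electronics, buyer-exempt → 0% → €0.00
Basketball €31.28: sporting goods → 7.25% → €2.2678
Breakfast burrito €8.46: ready-to-eat food, buyer-exempt → 0% → €0.00
Pack of socks €22.08: clothing → 0% → €0.00
Snow pants €105.19: clothing → 0% → €0.00
Unrounded tax sum = €2.2678 → €2.27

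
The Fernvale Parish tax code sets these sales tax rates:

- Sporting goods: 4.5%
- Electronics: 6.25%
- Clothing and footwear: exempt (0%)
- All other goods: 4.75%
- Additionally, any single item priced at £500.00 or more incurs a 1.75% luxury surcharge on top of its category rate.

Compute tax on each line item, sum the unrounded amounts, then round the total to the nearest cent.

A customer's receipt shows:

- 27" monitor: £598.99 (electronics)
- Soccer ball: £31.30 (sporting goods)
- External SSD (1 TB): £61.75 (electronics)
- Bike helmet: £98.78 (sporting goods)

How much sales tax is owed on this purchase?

27" monitor £598.99: electronics → 6.25% + 1.75% surcharge = 8% → £47.9192
Soccer ball £31.30: sporting goods → 4.5% → £1.4085
External SSD (1 TB) £61.75: electronics → 6.25% → £3.859375
Bike helmet £98.78: sporting goods → 4.5% → £4.4451
Unrounded tax sum = £57.632175 → £57.63

£57.63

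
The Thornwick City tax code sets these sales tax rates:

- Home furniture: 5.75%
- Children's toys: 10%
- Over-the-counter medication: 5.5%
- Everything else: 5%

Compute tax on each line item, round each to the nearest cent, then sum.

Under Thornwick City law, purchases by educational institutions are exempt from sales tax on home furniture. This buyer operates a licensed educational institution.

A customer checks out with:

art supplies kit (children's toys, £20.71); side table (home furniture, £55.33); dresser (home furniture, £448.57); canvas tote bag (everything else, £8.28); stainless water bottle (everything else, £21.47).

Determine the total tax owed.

£3.55

Art supplies kit £20.71: children's toys → 10% → £2.07
Side table £55.33: home furniture, buyer-exempt → 0% → £0.00
Dresser £448.57: home furniture, buyer-exempt → 0% → £0.00
Canvas tote bag £8.28: everything else → 5% → £0.41
Stainless water bottle £21.47: everything else → 5% → £1.07
Total tax = £2.07 + £0.41 + £1.07 = £3.55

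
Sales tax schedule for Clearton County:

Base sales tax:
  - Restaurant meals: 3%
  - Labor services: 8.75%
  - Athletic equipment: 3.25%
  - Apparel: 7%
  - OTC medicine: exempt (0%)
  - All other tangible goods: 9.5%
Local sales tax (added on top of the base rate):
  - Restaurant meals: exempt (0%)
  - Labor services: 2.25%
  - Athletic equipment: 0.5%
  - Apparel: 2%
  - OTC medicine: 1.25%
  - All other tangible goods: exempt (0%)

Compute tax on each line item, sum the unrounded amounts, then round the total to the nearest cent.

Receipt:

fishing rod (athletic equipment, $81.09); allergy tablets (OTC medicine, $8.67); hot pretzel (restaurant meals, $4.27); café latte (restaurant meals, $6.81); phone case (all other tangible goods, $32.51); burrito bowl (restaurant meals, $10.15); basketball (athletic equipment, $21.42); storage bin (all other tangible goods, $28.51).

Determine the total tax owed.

Fishing rod $81.09: athletic equipment → 3.25% + 0.5% local = 3.75% → $3.040875
Allergy tablets $8.67: OTC medicine → 0% + 1.25% local = 1.25% → $0.108375
Hot pretzel $4.27: restaurant meals → 3% + 0% local = 3% → $0.1281
Café latte $6.81: restaurant meals → 3% + 0% local = 3% → $0.2043
Phone case $32.51: all other tangible goods → 9.5% + 0% local = 9.5% → $3.08845
Burrito bowl $10.15: restaurant meals → 3% + 0% local = 3% → $0.3045
Basketball $21.42: athletic equipment → 3.25% + 0.5% local = 3.75% → $0.80325
Storage bin $28.51: all other tangible goods → 9.5% + 0% local = 9.5% → $2.70845
Unrounded tax sum = $10.3863 → $10.39

$10.39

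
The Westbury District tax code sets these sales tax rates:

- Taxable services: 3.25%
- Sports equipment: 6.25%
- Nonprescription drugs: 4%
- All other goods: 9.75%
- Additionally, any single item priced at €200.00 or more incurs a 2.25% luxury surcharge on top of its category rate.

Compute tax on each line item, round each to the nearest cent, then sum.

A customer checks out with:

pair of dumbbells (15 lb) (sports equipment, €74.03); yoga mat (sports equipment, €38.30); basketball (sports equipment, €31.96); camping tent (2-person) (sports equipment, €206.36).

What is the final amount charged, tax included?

Pair of dumbbells (15 lb) €74.03: sports equipment → 6.25% → €4.63
Yoga mat €38.30: sports equipment → 6.25% → €2.39
Basketball €31.96: sports equipment → 6.25% → €2.00
Camping tent (2-person) €206.36: sports equipment → 6.25% + 2.25% surcharge = 8.5% → €17.54
Subtotal = €350.65; tax = €26.56; total due = €377.21

€377.21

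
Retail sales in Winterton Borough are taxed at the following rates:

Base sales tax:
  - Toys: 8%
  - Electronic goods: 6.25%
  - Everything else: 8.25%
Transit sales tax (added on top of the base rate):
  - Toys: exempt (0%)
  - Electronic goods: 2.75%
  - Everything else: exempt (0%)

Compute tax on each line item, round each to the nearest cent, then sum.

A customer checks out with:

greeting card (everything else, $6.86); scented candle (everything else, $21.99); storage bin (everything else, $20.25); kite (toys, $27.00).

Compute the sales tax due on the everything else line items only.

$4.05

Greeting card $6.86: everything else → 8.25% + 0% transit = 8.25% → $0.57
Scented candle $21.99: everything else → 8.25% + 0% transit = 8.25% → $1.81
Storage bin $20.25: everything else → 8.25% + 0% transit = 8.25% → $1.67
Tax on everything else = $0.57 + $1.81 + $1.67 = $4.05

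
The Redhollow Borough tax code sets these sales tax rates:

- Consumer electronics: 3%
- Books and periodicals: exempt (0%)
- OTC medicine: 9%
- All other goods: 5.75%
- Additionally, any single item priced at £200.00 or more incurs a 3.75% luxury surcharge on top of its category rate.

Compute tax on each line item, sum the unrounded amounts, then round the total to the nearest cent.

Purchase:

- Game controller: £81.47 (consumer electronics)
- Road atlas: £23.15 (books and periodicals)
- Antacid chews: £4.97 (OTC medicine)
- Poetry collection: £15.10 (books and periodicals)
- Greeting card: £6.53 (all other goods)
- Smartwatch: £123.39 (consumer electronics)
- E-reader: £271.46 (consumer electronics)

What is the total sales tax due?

Game controller £81.47: consumer electronics → 3% → £2.4441
Road atlas £23.15: books and periodicals → 0% → £0.00
Antacid chews £4.97: OTC medicine → 9% → £0.4473
Poetry collection £15.10: books and periodicals → 0% → £0.00
Greeting card £6.53: all other goods → 5.75% → £0.375475
Smartwatch £123.39: consumer electronics → 3% → £3.7017
E-reader £271.46: consumer electronics → 3% + 3.75% surcharge = 6.75% → £18.32355
Unrounded tax sum = £25.292125 → £25.29

£25.29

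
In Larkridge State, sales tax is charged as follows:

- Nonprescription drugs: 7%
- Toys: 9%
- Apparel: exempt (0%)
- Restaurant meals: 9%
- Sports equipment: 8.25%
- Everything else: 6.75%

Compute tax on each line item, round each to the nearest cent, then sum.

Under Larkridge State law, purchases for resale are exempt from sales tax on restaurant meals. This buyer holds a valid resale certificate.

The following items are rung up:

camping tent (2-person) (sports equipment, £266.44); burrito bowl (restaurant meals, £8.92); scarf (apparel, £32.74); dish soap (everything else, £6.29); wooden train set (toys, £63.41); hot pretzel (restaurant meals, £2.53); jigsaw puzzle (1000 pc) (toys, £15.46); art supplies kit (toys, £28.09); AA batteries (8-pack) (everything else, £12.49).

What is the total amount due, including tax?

£469.24

Camping tent (2-person) £266.44: sports equipment → 8.25% → £21.98
Burrito bowl £8.92: restaurant meals, buyer-exempt → 0% → £0.00
Scarf £32.74: apparel → 0% → £0.00
Dish soap £6.29: everything else → 6.75% → £0.42
Wooden train set £63.41: toys → 9% → £5.71
Hot pretzel £2.53: restaurant meals, buyer-exempt → 0% → £0.00
Jigsaw puzzle (1000 pc) £15.46: toys → 9% → £1.39
Art supplies kit £28.09: toys → 9% → £2.53
AA batteries (8-pack) £12.49: everything else → 6.75% → £0.84
Subtotal = £436.37; tax = £32.87; total due = £469.24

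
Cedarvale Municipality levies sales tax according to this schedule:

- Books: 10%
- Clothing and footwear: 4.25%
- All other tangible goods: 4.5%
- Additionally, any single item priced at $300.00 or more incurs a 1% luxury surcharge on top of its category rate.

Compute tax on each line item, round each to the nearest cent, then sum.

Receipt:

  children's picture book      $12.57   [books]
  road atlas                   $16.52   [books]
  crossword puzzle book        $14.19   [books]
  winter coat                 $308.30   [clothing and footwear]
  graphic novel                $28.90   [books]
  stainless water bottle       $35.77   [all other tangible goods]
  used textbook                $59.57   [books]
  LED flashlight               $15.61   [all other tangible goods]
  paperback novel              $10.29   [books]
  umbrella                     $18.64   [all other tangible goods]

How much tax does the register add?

$33.55

Children's picture book $12.57: books → 10% → $1.26
Road atlas $16.52: books → 10% → $1.65
Crossword puzzle book $14.19: books → 10% → $1.42
Winter coat $308.30: clothing and footwear → 4.25% + 1% surcharge = 5.25% → $16.19
Graphic novel $28.90: books → 10% → $2.89
Stainless water bottle $35.77: all other tangible goods → 4.5% → $1.61
Used textbook $59.57: books → 10% → $5.96
LED flashlight $15.61: all other tangible goods → 4.5% → $0.70
Paperback novel $10.29: books → 10% → $1.03
Umbrella $18.64: all other tangible goods → 4.5% → $0.84
Total tax = $1.26 + $1.65 + $1.42 + $16.19 + $2.89 + $1.61 + $5.96 + $0.70 + $1.03 + $0.84 = $33.55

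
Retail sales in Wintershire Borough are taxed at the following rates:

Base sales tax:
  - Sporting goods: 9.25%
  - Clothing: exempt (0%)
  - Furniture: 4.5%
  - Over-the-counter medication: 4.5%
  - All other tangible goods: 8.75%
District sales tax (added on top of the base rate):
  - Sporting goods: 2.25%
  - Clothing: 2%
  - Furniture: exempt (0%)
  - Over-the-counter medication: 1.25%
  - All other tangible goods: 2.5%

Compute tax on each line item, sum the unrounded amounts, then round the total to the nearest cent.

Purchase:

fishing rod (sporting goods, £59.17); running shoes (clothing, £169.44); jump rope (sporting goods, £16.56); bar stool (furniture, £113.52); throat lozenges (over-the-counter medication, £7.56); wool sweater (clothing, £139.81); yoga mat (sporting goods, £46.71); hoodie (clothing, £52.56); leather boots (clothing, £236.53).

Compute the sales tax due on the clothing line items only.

Running shoes £169.44: clothing → 0% + 2% district = 2% → £3.3888
Wool sweater £139.81: clothing → 0% + 2% district = 2% → £2.7962
Hoodie £52.56: clothing → 0% + 2% district = 2% → £1.0512
Leather boots £236.53: clothing → 0% + 2% district = 2% → £4.7306
Tax on clothing: unrounded sum = £11.9668 → £11.97

£11.97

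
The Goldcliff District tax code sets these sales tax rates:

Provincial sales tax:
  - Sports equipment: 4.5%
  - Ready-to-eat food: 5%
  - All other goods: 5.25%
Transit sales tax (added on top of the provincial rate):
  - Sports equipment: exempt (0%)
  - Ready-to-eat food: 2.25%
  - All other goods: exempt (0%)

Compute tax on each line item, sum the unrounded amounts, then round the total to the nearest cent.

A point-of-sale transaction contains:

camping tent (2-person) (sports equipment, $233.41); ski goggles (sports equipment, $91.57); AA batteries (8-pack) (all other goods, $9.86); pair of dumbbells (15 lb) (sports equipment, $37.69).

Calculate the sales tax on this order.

$16.84

Camping tent (2-person) $233.41: sports equipment → 4.5% + 0% transit = 4.5% → $10.50345
Ski goggles $91.57: sports equipment → 4.5% + 0% transit = 4.5% → $4.12065
AA batteries (8-pack) $9.86: all other goods → 5.25% + 0% transit = 5.25% → $0.51765
Pair of dumbbells (15 lb) $37.69: sports equipment → 4.5% + 0% transit = 4.5% → $1.69605
Unrounded tax sum = $16.8378 → $16.84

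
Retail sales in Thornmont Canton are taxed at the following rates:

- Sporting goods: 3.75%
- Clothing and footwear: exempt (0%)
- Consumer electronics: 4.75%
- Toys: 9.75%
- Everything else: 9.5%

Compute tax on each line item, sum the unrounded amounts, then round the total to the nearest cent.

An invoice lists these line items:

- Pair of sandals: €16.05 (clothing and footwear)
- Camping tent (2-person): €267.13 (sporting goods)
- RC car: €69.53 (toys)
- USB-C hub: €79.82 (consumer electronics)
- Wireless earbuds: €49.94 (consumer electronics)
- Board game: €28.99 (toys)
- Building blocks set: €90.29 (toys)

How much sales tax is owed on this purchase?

€34.59

Pair of sandals €16.05: clothing and footwear → 0% → €0.00
Camping tent (2-person) €267.13: sporting goods → 3.75% → €10.017375
RC car €69.53: toys → 9.75% → €6.779175
USB-C hub €79.82: consumer electronics → 4.75% → €3.79145
Wireless earbuds €49.94: consumer electronics → 4.75% → €2.37215
Board game €28.99: toys → 9.75% → €2.826525
Building blocks set €90.29: toys → 9.75% → €8.803275
Unrounded tax sum = €34.58995 → €34.59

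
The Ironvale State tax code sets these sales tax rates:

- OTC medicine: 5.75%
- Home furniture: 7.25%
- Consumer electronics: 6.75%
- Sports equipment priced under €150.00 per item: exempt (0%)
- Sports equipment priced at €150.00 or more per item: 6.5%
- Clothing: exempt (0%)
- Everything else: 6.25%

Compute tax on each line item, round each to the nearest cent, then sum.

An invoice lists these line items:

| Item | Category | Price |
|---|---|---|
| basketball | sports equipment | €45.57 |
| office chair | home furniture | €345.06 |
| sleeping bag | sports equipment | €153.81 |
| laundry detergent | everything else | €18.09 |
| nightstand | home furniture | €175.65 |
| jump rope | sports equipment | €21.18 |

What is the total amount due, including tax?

Basketball €45.57: sports equipment, under €150.00 → 0% → €0.00
Office chair €345.06: home furniture → 7.25% → €25.02
Sleeping bag €153.81: sports equipment, €150.00 or more → 6.5% → €10.00
Laundry detergent €18.09: everything else → 6.25% → €1.13
Nightstand €175.65: home furniture → 7.25% → €12.73
Jump rope €21.18: sports equipment, under €150.00 → 0% → €0.00
Subtotal = €759.36; tax = €48.88; total due = €808.24

€808.24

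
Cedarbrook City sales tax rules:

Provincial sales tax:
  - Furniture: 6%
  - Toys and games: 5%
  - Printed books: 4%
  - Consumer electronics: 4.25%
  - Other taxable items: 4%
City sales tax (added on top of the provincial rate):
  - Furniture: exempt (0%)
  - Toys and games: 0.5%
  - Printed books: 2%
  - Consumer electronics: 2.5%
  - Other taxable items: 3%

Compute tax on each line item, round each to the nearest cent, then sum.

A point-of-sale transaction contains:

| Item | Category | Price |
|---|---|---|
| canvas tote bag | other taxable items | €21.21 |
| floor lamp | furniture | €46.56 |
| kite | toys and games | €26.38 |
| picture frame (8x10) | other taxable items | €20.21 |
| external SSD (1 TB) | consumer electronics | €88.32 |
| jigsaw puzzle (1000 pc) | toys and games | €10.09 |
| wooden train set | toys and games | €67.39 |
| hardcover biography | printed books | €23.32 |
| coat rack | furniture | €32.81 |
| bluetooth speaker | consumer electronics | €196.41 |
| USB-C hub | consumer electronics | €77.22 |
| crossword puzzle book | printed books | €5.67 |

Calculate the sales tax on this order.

Canvas tote bag €21.21: other taxable items → 4% + 3% city = 7% → €1.48
Floor lamp €46.56: furniture → 6% + 0% city = 6% → €2.79
Kite €26.38: toys and games → 5% + 0.5% city = 5.5% → €1.45
Picture frame (8x10) €20.21: other taxable items → 4% + 3% city = 7% → €1.41
External SSD (1 TB) €88.32: consumer electronics → 4.25% + 2.5% city = 6.75% → €5.96
Jigsaw puzzle (1000 pc) €10.09: toys and games → 5% + 0.5% city = 5.5% → €0.55
Wooden train set €67.39: toys and games → 5% + 0.5% city = 5.5% → €3.71
Hardcover biography €23.32: printed books → 4% + 2% city = 6% → €1.40
Coat rack €32.81: furniture → 6% + 0% city = 6% → €1.97
Bluetooth speaker €196.41: consumer electronics → 4.25% + 2.5% city = 6.75% → €13.26
USB-C hub €77.22: consumer electronics → 4.25% + 2.5% city = 6.75% → €5.21
Crossword puzzle book €5.67: printed books → 4% + 2% city = 6% → €0.34
Total tax = €1.48 + €2.79 + €1.45 + €1.41 + €5.96 + €0.55 + €3.71 + €1.40 + €1.97 + €13.26 + €5.21 + €0.34 = €39.53

€39.53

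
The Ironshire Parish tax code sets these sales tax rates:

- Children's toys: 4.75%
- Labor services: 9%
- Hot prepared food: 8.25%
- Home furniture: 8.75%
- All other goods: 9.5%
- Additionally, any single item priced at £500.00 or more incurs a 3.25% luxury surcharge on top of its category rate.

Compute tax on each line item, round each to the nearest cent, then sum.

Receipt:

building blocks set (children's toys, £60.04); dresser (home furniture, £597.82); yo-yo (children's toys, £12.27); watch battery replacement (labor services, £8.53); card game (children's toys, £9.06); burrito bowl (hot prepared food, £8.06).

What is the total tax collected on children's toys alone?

Building blocks set £60.04: children's toys → 4.75% → £2.85
Yo-yo £12.27: children's toys → 4.75% → £0.58
Card game £9.06: children's toys → 4.75% → £0.43
Tax on children's toys = £2.85 + £0.58 + £0.43 = £3.86

£3.86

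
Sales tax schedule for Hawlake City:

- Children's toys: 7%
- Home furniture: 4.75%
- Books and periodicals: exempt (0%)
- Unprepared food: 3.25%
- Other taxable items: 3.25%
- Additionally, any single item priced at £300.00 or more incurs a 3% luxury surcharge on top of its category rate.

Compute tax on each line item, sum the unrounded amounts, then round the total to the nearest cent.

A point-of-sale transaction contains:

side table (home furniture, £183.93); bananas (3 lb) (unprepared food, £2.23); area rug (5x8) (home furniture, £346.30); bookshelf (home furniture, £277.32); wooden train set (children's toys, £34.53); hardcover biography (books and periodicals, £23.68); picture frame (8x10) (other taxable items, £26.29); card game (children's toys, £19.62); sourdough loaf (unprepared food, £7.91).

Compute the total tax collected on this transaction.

Side table £183.93: home furniture → 4.75% → £8.736675
Bananas (3 lb) £2.23: unprepared food → 3.25% → £0.072475
Area rug (5x8) £346.30: home furniture → 4.75% + 3% surcharge = 7.75% → £26.83825
Bookshelf £277.32: home furniture → 4.75% → £13.1727
Wooden train set £34.53: children's toys → 7% → £2.4171
Hardcover biography £23.68: books and periodicals → 0% → £0.00
Picture frame (8x10) £26.29: other taxable items → 3.25% → £0.854425
Card game £19.62: children's toys → 7% → £1.3734
Sourdough loaf £7.91: unprepared food → 3.25% → £0.257075
Unrounded tax sum = £53.7221 → £53.72

£53.72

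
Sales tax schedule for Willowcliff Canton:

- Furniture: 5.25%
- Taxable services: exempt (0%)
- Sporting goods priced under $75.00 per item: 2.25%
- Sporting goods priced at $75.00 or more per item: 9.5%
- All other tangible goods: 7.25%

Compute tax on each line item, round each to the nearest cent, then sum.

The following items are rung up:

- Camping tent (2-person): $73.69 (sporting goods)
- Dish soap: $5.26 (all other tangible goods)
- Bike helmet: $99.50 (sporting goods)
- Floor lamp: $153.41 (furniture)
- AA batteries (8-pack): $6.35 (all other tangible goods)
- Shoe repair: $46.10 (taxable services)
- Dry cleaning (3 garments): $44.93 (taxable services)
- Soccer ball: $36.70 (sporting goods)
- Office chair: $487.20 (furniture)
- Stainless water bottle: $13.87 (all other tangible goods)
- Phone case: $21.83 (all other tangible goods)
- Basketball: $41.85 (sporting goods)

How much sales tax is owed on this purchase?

$49.94

Camping tent (2-person) $73.69: sporting goods, under $75.00 → 2.25% → $1.66
Dish soap $5.26: all other tangible goods → 7.25% → $0.38
Bike helmet $99.50: sporting goods, $75.00 or more → 9.5% → $9.45
Floor lamp $153.41: furniture → 5.25% → $8.05
AA batteries (8-pack) $6.35: all other tangible goods → 7.25% → $0.46
Shoe repair $46.10: taxable services → 0% → $0.00
Dry cleaning (3 garments) $44.93: taxable services → 0% → $0.00
Soccer ball $36.70: sporting goods, under $75.00 → 2.25% → $0.83
Office chair $487.20: furniture → 5.25% → $25.58
Stainless water bottle $13.87: all other tangible goods → 7.25% → $1.01
Phone case $21.83: all other tangible goods → 7.25% → $1.58
Basketball $41.85: sporting goods, under $75.00 → 2.25% → $0.94
Total tax = $1.66 + $0.38 + $9.45 + $8.05 + $0.46 + $0.83 + $25.58 + $1.01 + $1.58 + $0.94 = $49.94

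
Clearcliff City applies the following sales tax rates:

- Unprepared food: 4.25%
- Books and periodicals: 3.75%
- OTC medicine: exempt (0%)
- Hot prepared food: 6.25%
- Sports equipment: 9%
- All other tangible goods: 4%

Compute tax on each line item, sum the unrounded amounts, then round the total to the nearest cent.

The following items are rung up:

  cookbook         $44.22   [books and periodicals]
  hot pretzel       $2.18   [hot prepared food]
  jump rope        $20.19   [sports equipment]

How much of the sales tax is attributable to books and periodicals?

Cookbook $44.22: books and periodicals → 3.75% → $1.65825
Tax on books and periodicals: unrounded sum = $1.65825 → $1.66

$1.66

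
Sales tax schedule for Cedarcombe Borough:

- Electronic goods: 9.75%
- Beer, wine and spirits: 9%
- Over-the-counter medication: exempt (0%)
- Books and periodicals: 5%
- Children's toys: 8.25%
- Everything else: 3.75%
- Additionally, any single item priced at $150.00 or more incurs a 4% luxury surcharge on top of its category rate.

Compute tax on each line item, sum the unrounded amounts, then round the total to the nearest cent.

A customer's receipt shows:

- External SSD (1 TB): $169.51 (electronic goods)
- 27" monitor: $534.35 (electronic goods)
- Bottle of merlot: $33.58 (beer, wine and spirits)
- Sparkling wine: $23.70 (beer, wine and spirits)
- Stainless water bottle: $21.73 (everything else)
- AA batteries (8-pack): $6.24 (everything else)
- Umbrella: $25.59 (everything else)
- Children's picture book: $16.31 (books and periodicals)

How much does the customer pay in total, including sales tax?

External SSD (1 TB) $169.51: electronic goods → 9.75% + 4% surcharge = 13.75% → $23.307625
27" monitor $534.35: electronic goods → 9.75% + 4% surcharge = 13.75% → $73.473125
Bottle of merlot $33.58: beer, wine and spirits → 9% → $3.0222
Sparkling wine $23.70: beer, wine and spirits → 9% → $2.133
Stainless water bottle $21.73: everything else → 3.75% → $0.814875
AA batteries (8-pack) $6.24: everything else → 3.75% → $0.234
Umbrella $25.59: everything else → 3.75% → $0.959625
Children's picture book $16.31: books and periodicals → 5% → $0.8155
Subtotal = $831.01; unrounded tax = $104.75995 → $104.76; total due = $935.77

$935.77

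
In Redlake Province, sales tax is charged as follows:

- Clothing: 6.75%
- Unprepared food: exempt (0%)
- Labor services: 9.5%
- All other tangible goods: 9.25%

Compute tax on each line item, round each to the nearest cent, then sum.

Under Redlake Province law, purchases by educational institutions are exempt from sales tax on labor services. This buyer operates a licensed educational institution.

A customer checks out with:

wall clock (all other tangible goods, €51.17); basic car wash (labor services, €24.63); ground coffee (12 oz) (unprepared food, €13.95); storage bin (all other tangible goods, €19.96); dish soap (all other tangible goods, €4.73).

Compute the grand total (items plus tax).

Wall clock €51.17: all other tangible goods → 9.25% → €4.73
Basic car wash €24.63: labor services, buyer-exempt → 0% → €0.00
Ground coffee (12 oz) €13.95: unprepared food → 0% → €0.00
Storage bin €19.96: all other tangible goods → 9.25% → €1.85
Dish soap €4.73: all other tangible goods → 9.25% → €0.44
Subtotal = €114.44; tax = €7.02; total due = €121.46

€121.46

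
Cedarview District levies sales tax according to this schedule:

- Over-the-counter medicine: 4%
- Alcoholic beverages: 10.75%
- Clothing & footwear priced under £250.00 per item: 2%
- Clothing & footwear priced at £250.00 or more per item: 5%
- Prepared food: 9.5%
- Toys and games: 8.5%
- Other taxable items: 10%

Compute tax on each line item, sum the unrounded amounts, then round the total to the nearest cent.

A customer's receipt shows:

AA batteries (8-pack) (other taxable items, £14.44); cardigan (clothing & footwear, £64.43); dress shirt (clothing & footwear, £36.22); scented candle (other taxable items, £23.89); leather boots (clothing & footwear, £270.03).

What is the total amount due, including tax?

AA batteries (8-pack) £14.44: other taxable items → 10% → £1.444
Cardigan £64.43: clothing & footwear, under £250.00 → 2% → £1.2886
Dress shirt £36.22: clothing & footwear, under £250.00 → 2% → £0.7244
Scented candle £23.89: other taxable items → 10% → £2.389
Leather boots £270.03: clothing & footwear, £250.00 or more → 5% → £13.5015
Subtotal = £409.01; unrounded tax = £19.3475 → £19.35; total due = £428.36

£428.36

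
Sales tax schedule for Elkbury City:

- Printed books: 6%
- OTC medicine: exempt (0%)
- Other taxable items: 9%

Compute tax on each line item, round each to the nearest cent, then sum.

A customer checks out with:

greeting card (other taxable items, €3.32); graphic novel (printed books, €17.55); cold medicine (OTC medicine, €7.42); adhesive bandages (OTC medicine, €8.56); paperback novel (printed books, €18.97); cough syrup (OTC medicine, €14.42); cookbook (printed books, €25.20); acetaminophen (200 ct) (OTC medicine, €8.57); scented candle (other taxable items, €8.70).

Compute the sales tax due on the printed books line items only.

Graphic novel €17.55: printed books → 6% → €1.05
Paperback novel €18.97: printed books → 6% → €1.14
Cookbook €25.20: printed books → 6% → €1.51
Tax on printed books = €1.05 + €1.14 + €1.51 = €3.70

€3.70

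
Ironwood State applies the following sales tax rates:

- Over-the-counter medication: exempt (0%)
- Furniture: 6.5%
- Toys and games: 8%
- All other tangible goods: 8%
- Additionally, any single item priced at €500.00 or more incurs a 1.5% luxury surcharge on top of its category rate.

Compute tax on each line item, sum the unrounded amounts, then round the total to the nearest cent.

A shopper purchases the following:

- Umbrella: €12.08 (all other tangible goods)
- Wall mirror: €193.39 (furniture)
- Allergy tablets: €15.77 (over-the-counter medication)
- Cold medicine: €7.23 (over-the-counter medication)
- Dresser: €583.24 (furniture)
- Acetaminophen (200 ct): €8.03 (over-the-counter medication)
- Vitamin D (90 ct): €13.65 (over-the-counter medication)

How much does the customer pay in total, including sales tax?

Umbrella €12.08: all other tangible goods → 8% → €0.9664
Wall mirror €193.39: furniture → 6.5% → €12.57035
Allergy tablets €15.77: over-the-counter medication → 0% → €0.00
Cold medicine €7.23: over-the-counter medication → 0% → €0.00
Dresser €583.24: furniture → 6.5% + 1.5% surcharge = 8% → €46.6592
Acetaminophen (200 ct) €8.03: over-the-counter medication → 0% → €0.00
Vitamin D (90 ct) €13.65: over-the-counter medication → 0% → €0.00
Subtotal = €833.39; unrounded tax = €60.19595 → €60.20; total due = €893.59

€893.59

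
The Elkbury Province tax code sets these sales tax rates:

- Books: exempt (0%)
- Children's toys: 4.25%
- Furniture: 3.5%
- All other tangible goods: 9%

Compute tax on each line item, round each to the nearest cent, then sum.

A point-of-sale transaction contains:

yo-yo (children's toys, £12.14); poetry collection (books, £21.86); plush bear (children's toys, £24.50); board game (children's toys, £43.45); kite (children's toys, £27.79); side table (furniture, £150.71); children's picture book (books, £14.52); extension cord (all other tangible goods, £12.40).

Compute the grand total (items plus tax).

Yo-yo £12.14: children's toys → 4.25% → £0.52
Poetry collection £21.86: books → 0% → £0.00
Plush bear £24.50: children's toys → 4.25% → £1.04
Board game £43.45: children's toys → 4.25% → £1.85
Kite £27.79: children's toys → 4.25% → £1.18
Side table £150.71: furniture → 3.5% → £5.27
Children's picture book £14.52: books → 0% → £0.00
Extension cord £12.40: all other tangible goods → 9% → £1.12
Subtotal = £307.37; tax = £10.98; total due = £318.35

£318.35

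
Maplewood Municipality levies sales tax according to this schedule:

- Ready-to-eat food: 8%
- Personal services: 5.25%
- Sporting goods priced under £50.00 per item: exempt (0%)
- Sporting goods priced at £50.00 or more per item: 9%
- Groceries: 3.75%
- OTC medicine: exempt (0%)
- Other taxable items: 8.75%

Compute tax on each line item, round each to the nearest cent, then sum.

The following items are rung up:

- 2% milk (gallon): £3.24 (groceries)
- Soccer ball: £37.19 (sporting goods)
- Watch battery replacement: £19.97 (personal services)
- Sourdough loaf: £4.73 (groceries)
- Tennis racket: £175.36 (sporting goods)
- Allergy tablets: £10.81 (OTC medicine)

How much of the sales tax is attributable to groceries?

£0.30

2% milk (gallon) £3.24: groceries → 3.75% → £0.12
Sourdough loaf £4.73: groceries → 3.75% → £0.18
Tax on groceries = £0.12 + £0.18 = £0.30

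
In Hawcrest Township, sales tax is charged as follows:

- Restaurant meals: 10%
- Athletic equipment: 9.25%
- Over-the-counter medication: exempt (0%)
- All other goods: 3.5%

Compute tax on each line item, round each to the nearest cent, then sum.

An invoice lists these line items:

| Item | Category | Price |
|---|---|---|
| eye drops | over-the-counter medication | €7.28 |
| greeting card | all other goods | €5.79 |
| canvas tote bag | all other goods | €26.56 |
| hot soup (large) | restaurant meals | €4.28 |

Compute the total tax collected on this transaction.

Eye drops €7.28: over-the-counter medication → 0% → €0.00
Greeting card €5.79: all other goods → 3.5% → €0.20
Canvas tote bag €26.56: all other goods → 3.5% → €0.93
Hot soup (large) €4.28: restaurant meals → 10% → €0.43
Total tax = €0.20 + €0.93 + €0.43 = €1.56

€1.56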